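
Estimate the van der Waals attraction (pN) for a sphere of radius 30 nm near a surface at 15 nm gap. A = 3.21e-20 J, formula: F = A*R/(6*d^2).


Convert to SI: R = 30 nm = 3e-08 m, d = 15 nm = 1.5e-08 m
F = A * R / (6 * d^2)
F = 3.21e-20 * 3e-08 / (6 * (1.5e-08)^2)
F = 7.13333e-13 N = 0.713 pN

0.713


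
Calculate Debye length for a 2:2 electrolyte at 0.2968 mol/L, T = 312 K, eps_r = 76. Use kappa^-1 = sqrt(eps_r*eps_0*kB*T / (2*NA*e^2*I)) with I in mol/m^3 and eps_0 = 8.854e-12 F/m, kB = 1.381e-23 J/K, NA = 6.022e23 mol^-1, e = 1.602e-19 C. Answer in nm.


Ionic strength I = 0.2968 * 2^2 * 1000 = 1187.2 mol/m^3
kappa^-1 = sqrt(76 * 8.854e-12 * 1.381e-23 * 312 / (2 * 6.022e23 * (1.602e-19)^2 * 1187.2))
kappa^-1 = 0.281 nm

0.281


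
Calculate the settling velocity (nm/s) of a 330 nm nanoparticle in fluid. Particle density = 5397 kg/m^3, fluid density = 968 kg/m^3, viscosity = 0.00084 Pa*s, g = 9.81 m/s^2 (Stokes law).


Radius R = 330/2 nm = 1.65e-07 m
Density difference = 5397 - 968 = 4429 kg/m^3
v = 2 * R^2 * (rho_p - rho_f) * g / (9 * eta)
v = 2 * (1.65e-07)^2 * 4429 * 9.81 / (9 * 0.00084)
v = 3.12933e-07 m/s = 312.9326 nm/s

312.9326


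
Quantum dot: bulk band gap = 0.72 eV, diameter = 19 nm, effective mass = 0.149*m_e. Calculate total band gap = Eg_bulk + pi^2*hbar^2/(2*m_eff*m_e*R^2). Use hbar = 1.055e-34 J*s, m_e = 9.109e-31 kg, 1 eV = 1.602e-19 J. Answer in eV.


Radius R = 19/2 nm = 9.5e-09 m
Confinement energy dE = pi^2 * hbar^2 / (2 * m_eff * m_e * R^2)
dE = pi^2 * (1.055e-34)^2 / (2 * 0.149 * 9.109e-31 * (9.5e-09)^2) J, divided by 1.602e-19 J/eV
dE = 0.028 eV
Total band gap = E_g(bulk) + dE = 0.72 + 0.028 = 0.748 eV

0.748


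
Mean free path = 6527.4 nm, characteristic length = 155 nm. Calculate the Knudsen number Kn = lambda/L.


Knudsen number Kn = lambda / L
Kn = 6527.4 / 155
Kn = 42.1123

42.1123


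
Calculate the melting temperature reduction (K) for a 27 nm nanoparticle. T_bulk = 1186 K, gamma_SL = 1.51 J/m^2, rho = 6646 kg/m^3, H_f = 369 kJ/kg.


Radius R = 27/2 = 13.5 nm = 1.35e-08 m
Convert H_f = 369 kJ/kg = 369000 J/kg
dT = 2 * gamma_SL * T_bulk / (rho * H_f * R)
dT = 2 * 1.51 * 1186 / (6646 * 369000 * 1.35e-08)
dT = 108.2 K

108.2


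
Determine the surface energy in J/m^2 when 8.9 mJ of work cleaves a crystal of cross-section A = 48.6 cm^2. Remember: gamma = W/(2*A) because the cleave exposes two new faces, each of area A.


Convert: A = 48.6 cm^2 = 0.00486 m^2, W = 8.9 mJ = 0.0089 J
Cleaving exposes two faces of area A, so total new surface = 2*A and gamma = W / (2*A)
gamma = 0.0089 / (2 * 0.00486)
gamma = 0.916 J/m^2

0.916


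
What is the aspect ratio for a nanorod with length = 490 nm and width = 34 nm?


Aspect ratio AR = length / diameter
AR = 490 / 34
AR = 14.41

14.41


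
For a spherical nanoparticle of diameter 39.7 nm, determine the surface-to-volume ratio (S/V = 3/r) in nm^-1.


Radius r = 39.7/2 = 19.85 nm
S/V = 3 / r = 3 / 19.85
S/V = 0.1511 nm^-1

0.1511


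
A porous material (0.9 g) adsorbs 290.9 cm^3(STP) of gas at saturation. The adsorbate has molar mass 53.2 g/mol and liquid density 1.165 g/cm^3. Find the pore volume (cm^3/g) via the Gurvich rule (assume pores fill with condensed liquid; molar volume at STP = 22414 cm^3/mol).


Moles adsorbed n = V_ads / 22414 = 290.9 / 22414 = 1.297850e-02 mol
Liquid volume V_liq = n * M / rho_liq = 1.297850e-02 * 53.2 / 1.165 = 0.59267 cm^3
Specific pore volume V_pore = V_liq / m_sample = 0.59267 / 0.9
V_pore = 0.6585 cm^3/g

0.6585


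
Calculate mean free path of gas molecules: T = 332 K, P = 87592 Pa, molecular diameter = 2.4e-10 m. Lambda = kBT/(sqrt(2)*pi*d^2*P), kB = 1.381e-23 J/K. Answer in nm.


Mean free path: lambda = kB*T / (sqrt(2) * pi * d^2 * P)
lambda = 1.381e-23 * 332 / (sqrt(2) * pi * (2.4e-10)^2 * 87592)
lambda = 2.04541e-07 m
lambda = 204.54 nm

204.54


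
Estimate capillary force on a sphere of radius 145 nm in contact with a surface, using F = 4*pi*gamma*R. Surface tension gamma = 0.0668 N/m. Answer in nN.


Convert radius: R = 145 nm = 1.45e-07 m
F = 4 * pi * gamma * R
F = 4 * pi * 0.0668 * 1.45e-07
F = 1.21718e-07 N = 121.7179 nN

121.7179


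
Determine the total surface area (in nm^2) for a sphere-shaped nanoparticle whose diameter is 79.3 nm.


Radius r = 79.3/2 = 39.65 nm
Surface area SA = 4 * pi * r^2
SA = 4 * pi * (39.65)^2
SA = 19755.87 nm^2

19755.87


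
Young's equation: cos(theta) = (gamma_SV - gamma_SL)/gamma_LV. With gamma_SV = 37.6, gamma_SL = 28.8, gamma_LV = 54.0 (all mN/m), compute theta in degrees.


cos(theta) = (gamma_SV - gamma_SL) / gamma_LV
cos(theta) = (37.6 - 28.8) / 54.0
cos(theta) = 0.162963
theta = arccos(0.162963) = 80.62 degrees

80.62


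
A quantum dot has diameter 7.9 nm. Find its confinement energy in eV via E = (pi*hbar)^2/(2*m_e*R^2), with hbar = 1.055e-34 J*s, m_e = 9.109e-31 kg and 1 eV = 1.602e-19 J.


Radius R = 7.9/2 = 3.95 nm = 3.95e-09 m
E = (pi * 1.055e-34)^2 / (2 * 9.109e-31 * (3.95e-09)^2)
E(J) = 3.86465e-21
E = E(J) / 1.602e-19 = 0.0241 eV

0.0241


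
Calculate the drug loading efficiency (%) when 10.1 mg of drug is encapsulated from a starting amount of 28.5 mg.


Drug loading efficiency = (drug loaded / drug initial) * 100
DLE = 10.1 / 28.5 * 100
DLE = 0.3544 * 100
DLE = 35.44%

35.44


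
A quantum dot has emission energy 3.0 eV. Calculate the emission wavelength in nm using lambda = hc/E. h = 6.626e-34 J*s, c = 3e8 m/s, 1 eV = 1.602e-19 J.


Convert energy: E = 3.0 eV = 3.0 * 1.602e-19 = 4.806e-19 J
lambda = h*c / E = 6.626e-34 * 3e8 / 4.806e-19
lambda = 4.13608e-07 m = 413.6 nm

413.6


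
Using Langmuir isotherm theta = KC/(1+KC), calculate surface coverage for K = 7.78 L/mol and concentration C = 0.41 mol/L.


Langmuir isotherm: theta = K*C / (1 + K*C)
K*C = 7.78 * 0.41 = 3.1898
theta = 3.1898 / (1 + 3.1898) = 3.1898 / 4.1898
theta = 0.7613

0.7613


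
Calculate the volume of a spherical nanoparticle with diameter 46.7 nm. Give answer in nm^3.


Radius r = 46.7/2 = 23.35 nm
Volume V = (4/3) * pi * r^3
V = (4/3) * pi * (23.35)^3
V = 53327.26 nm^3

53327.26


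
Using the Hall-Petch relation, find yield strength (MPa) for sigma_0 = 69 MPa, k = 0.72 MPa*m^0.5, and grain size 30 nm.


d = 30 nm = 3e-08 m
sqrt(d) = 0.0001732051
Hall-Petch contribution = k / sqrt(d) = 0.72 / 0.0001732051 = 4156.9 MPa
sigma = sigma_0 + k/sqrt(d) = 69 + 4156.9 = 4225.9 MPa

4225.9


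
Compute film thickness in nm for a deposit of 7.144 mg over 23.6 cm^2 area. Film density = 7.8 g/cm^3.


Convert: m = 7.144 mg = 7.1440e-06 kg, A = 23.6 cm^2 = 2.3600e-03 m^2, rho = 7.8 g/cm^3 = 7800 kg/m^3
t = m / (A * rho)
t = 7.1440e-06 / (2.3600e-03 * 7800)
t = 3.8809e-07 m = 388.1 nm

388.1


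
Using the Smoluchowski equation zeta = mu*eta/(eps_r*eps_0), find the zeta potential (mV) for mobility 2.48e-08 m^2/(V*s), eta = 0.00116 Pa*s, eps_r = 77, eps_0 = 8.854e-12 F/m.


Smoluchowski equation: zeta = mu * eta / (eps_r * eps_0)
zeta = 2.48e-08 * 0.00116 / (77 * 8.854e-12)
zeta = 0.042197 V = 42.2 mV

42.2


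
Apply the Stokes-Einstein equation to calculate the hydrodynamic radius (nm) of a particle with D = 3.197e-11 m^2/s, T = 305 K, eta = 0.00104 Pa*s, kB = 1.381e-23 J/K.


Stokes-Einstein: R = kB*T / (6*pi*eta*D)
R = 1.381e-23 * 305 / (6 * pi * 0.00104 * 3.197e-11)
R = 6.72073e-09 m = 6.72 nm

6.72


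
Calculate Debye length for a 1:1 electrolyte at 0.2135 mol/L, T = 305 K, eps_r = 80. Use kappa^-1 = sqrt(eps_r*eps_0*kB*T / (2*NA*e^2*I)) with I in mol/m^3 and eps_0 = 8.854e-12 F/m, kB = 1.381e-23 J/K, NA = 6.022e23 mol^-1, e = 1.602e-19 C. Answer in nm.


Ionic strength I = 0.2135 * 1^2 * 1000 = 213.5 mol/m^3
kappa^-1 = sqrt(80 * 8.854e-12 * 1.381e-23 * 305 / (2 * 6.022e23 * (1.602e-19)^2 * 213.5))
kappa^-1 = 0.672 nm

0.672


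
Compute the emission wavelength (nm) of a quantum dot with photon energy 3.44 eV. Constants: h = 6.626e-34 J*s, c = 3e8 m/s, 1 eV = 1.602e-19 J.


Convert energy: E = 3.44 eV = 3.44 * 1.602e-19 = 5.51088e-19 J
lambda = h*c / E = 6.626e-34 * 3e8 / 5.51088e-19
lambda = 3.60705e-07 m = 360.7 nm

360.7


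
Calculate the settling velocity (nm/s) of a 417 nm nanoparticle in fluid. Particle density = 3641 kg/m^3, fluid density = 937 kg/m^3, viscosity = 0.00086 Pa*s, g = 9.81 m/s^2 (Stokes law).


Radius R = 417/2 nm = 2.085e-07 m
Density difference = 3641 - 937 = 2704 kg/m^3
v = 2 * R^2 * (rho_p - rho_f) * g / (9 * eta)
v = 2 * (2.085e-07)^2 * 2704 * 9.81 / (9 * 0.00086)
v = 2.97973e-07 m/s = 297.973 nm/s

297.973


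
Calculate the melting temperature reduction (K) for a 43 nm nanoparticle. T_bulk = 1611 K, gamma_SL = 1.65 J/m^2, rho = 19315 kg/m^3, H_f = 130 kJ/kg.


Radius R = 43/2 = 21.5 nm = 2.15e-08 m
Convert H_f = 130 kJ/kg = 130000 J/kg
dT = 2 * gamma_SL * T_bulk / (rho * H_f * R)
dT = 2 * 1.65 * 1611 / (19315 * 130000 * 2.15e-08)
dT = 98.5 K

98.5


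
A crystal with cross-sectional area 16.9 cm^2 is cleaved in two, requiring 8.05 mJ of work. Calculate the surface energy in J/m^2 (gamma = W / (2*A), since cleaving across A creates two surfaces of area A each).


Convert: A = 16.9 cm^2 = 0.00169 m^2, W = 8.05 mJ = 0.00805 J
Cleaving exposes two faces of area A, so total new surface = 2*A and gamma = W / (2*A)
gamma = 0.00805 / (2 * 0.00169)
gamma = 2.382 J/m^2

2.382


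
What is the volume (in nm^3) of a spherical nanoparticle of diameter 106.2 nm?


Radius r = 106.2/2 = 53.1 nm
Volume V = (4/3) * pi * r^3
V = (4/3) * pi * (53.1)^3
V = 627151.08 nm^3

627151.08


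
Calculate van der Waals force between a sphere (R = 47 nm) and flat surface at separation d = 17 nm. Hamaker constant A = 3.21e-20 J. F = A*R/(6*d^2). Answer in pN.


Convert to SI: R = 47 nm = 4.7e-08 m, d = 17 nm = 1.7e-08 m
F = A * R / (6 * d^2)
F = 3.21e-20 * 4.7e-08 / (6 * (1.7e-08)^2)
F = 8.70069e-13 N = 0.87 pN

0.87


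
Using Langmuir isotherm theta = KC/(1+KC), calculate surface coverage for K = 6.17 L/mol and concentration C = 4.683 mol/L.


Langmuir isotherm: theta = K*C / (1 + K*C)
K*C = 6.17 * 4.683 = 28.89411
theta = 28.89411 / (1 + 28.89411) = 28.89411 / 29.89411
theta = 0.9665

0.9665


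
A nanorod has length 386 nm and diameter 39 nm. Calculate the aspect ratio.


Aspect ratio AR = length / diameter
AR = 386 / 39
AR = 9.9

9.9


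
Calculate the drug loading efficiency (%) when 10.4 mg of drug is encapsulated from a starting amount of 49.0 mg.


Drug loading efficiency = (drug loaded / drug initial) * 100
DLE = 10.4 / 49.0 * 100
DLE = 0.2122 * 100
DLE = 21.22%

21.22


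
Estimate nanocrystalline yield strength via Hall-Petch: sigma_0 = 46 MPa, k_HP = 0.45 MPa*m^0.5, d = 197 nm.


d = 197 nm = 1.97e-07 m
sqrt(d) = 0.0004438468
Hall-Petch contribution = k / sqrt(d) = 0.45 / 0.0004438468 = 1013.9 MPa
sigma = sigma_0 + k/sqrt(d) = 46 + 1013.9 = 1059.9 MPa

1059.9


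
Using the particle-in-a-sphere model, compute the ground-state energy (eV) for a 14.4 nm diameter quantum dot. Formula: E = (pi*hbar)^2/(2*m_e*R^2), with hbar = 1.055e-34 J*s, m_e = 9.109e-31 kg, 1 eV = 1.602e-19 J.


Radius R = 14.4/2 = 7.2 nm = 7.2e-09 m
E = (pi * 1.055e-34)^2 / (2 * 9.109e-31 * (7.2e-09)^2)
E(J) = 1.16316e-21
E = E(J) / 1.602e-19 = 0.0073 eV

0.0073


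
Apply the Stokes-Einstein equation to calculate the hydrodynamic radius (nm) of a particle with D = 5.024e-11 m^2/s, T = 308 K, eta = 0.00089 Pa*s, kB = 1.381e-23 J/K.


Stokes-Einstein: R = kB*T / (6*pi*eta*D)
R = 1.381e-23 * 308 / (6 * pi * 0.00089 * 5.024e-11)
R = 5.04666e-09 m = 5.05 nm

5.05


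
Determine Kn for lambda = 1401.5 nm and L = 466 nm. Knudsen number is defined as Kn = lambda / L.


Knudsen number Kn = lambda / L
Kn = 1401.5 / 466
Kn = 3.0075

3.0075


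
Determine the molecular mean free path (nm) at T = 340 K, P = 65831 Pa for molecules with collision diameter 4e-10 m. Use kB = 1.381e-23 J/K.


Mean free path: lambda = kB*T / (sqrt(2) * pi * d^2 * P)
lambda = 1.381e-23 * 340 / (sqrt(2) * pi * (4e-10)^2 * 65831)
lambda = 1.00336e-07 m
lambda = 100.34 nm

100.34


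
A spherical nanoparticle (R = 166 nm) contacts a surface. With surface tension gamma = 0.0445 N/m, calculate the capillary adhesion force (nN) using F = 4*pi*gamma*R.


Convert radius: R = 166 nm = 1.66e-07 m
F = 4 * pi * gamma * R
F = 4 * pi * 0.0445 * 1.66e-07
F = 9.28278e-08 N = 92.8278 nN

92.8278


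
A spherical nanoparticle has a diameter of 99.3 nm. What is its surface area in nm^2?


Radius r = 99.3/2 = 49.65 nm
Surface area SA = 4 * pi * r^2
SA = 4 * pi * (49.65)^2
SA = 30977.64 nm^2

30977.64


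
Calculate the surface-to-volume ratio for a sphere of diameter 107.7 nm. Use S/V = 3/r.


Radius r = 107.7/2 = 53.85 nm
S/V = 3 / r = 3 / 53.85
S/V = 0.0557 nm^-1

0.0557


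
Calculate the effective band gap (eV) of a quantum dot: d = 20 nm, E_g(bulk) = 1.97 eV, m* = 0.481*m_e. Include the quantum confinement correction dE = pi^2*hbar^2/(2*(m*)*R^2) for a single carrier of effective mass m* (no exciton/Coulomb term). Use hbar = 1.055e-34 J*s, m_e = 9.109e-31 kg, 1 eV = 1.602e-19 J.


Radius R = 20/2 nm = 1e-08 m
Confinement energy dE = pi^2 * hbar^2 / (2 * m_eff * m_e * R^2)
dE = pi^2 * (1.055e-34)^2 / (2 * 0.481 * 9.109e-31 * (1e-08)^2) J, divided by 1.602e-19 J/eV
dE = 0.0078 eV
Total band gap = E_g(bulk) + dE = 1.97 + 0.0078 = 1.9778 eV

1.9778


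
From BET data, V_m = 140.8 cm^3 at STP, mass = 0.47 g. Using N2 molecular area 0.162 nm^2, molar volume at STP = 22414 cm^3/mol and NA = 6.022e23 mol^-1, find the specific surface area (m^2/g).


Number of moles in monolayer = V_m / 22414 = 140.8 / 22414 = 0.00628179
Number of molecules = moles * NA = 0.00628179 * 6.022e23
SA = molecules * sigma / mass
SA = (140.8 / 22414) * 6.022e23 * 0.162e-18 / 0.47
SA = 1303.9 m^2/g

1303.9


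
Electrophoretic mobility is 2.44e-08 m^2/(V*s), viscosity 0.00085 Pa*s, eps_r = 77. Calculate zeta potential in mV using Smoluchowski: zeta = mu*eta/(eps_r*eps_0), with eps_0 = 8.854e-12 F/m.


Smoluchowski equation: zeta = mu * eta / (eps_r * eps_0)
zeta = 2.44e-08 * 0.00085 / (77 * 8.854e-12)
zeta = 0.030421 V = 30.42 mV

30.42


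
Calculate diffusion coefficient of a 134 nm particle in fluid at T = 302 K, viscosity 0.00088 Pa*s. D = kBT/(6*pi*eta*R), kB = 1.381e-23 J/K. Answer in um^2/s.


Radius R = 134/2 = 67 nm = 6.7e-08 m
D = kB*T / (6*pi*eta*R)
D = 1.381e-23 * 302 / (6 * pi * 0.00088 * 6.7e-08)
D = 3.75268e-12 m^2/s = 3.753 um^2/s

3.753


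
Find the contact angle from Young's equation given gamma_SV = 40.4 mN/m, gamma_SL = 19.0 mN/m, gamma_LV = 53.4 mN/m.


cos(theta) = (gamma_SV - gamma_SL) / gamma_LV
cos(theta) = (40.4 - 19.0) / 53.4
cos(theta) = 0.400749
theta = arccos(0.400749) = 66.37 degrees

66.37


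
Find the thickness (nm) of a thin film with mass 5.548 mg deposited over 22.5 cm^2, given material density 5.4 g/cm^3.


Convert: m = 5.548 mg = 5.5480e-06 kg, A = 22.5 cm^2 = 2.2500e-03 m^2, rho = 5.4 g/cm^3 = 5400 kg/m^3
t = m / (A * rho)
t = 5.5480e-06 / (2.2500e-03 * 5400)
t = 4.5663e-07 m = 456.6 nm

456.6


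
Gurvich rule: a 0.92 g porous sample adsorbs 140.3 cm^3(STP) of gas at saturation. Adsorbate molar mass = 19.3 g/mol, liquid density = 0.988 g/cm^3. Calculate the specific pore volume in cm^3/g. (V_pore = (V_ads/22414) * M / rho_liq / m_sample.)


Moles adsorbed n = V_ads / 22414 = 140.3 / 22414 = 6.259481e-03 mol
Liquid volume V_liq = n * M / rho_liq = 6.259481e-03 * 19.3 / 0.988 = 0.12228 cm^3
Specific pore volume V_pore = V_liq / m_sample = 0.12228 / 0.92
V_pore = 0.1329 cm^3/g

0.1329


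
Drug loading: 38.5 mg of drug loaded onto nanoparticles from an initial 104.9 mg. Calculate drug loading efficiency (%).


Drug loading efficiency = (drug loaded / drug initial) * 100
DLE = 38.5 / 104.9 * 100
DLE = 0.367 * 100
DLE = 36.7%

36.7


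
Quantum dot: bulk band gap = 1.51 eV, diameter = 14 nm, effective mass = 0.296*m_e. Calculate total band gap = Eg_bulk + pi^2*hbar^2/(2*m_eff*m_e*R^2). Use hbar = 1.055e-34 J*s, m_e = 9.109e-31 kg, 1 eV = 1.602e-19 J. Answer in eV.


Radius R = 14/2 nm = 7e-09 m
Confinement energy dE = pi^2 * hbar^2 / (2 * m_eff * m_e * R^2)
dE = pi^2 * (1.055e-34)^2 / (2 * 0.296 * 9.109e-31 * (7e-09)^2) J, divided by 1.602e-19 J/eV
dE = 0.026 eV
Total band gap = E_g(bulk) + dE = 1.51 + 0.026 = 1.536 eV

1.536


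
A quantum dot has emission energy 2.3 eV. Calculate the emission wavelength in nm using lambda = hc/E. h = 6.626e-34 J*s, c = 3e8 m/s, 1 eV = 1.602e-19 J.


Convert energy: E = 2.3 eV = 2.3 * 1.602e-19 = 3.6846e-19 J
lambda = h*c / E = 6.626e-34 * 3e8 / 3.6846e-19
lambda = 5.39489e-07 m = 539.5 nm

539.5


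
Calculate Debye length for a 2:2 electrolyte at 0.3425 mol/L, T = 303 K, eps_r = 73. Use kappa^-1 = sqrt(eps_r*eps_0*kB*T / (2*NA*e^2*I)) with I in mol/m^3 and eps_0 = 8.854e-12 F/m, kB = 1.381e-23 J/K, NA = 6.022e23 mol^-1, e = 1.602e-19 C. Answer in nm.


Ionic strength I = 0.3425 * 2^2 * 1000 = 1370 mol/m^3
kappa^-1 = sqrt(73 * 8.854e-12 * 1.381e-23 * 303 / (2 * 6.022e23 * (1.602e-19)^2 * 1370))
kappa^-1 = 0.253 nm

0.253


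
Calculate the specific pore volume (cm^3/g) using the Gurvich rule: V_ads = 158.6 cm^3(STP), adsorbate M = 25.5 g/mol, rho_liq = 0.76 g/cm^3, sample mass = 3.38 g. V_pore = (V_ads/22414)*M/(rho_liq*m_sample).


Moles adsorbed n = V_ads / 22414 = 158.6 / 22414 = 7.075935e-03 mol
Liquid volume V_liq = n * M / rho_liq = 7.075935e-03 * 25.5 / 0.76 = 0.23742 cm^3
Specific pore volume V_pore = V_liq / m_sample = 0.23742 / 3.38
V_pore = 0.0702 cm^3/g

0.0702


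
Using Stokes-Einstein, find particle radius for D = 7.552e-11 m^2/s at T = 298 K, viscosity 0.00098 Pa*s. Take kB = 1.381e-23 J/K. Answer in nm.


Stokes-Einstein: R = kB*T / (6*pi*eta*D)
R = 1.381e-23 * 298 / (6 * pi * 0.00098 * 7.552e-11)
R = 2.94999e-09 m = 2.95 nm

2.95


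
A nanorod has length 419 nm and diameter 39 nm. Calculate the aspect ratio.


Aspect ratio AR = length / diameter
AR = 419 / 39
AR = 10.74

10.74


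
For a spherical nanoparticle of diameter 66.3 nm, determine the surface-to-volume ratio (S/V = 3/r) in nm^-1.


Radius r = 66.3/2 = 33.15 nm
S/V = 3 / r = 3 / 33.15
S/V = 0.0905 nm^-1

0.0905


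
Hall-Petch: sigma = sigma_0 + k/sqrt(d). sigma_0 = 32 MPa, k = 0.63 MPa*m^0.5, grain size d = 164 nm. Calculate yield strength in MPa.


d = 164 nm = 1.64e-07 m
sqrt(d) = 0.0004049691
Hall-Petch contribution = k / sqrt(d) = 0.63 / 0.0004049691 = 1555.7 MPa
sigma = sigma_0 + k/sqrt(d) = 32 + 1555.7 = 1587.7 MPa

1587.7


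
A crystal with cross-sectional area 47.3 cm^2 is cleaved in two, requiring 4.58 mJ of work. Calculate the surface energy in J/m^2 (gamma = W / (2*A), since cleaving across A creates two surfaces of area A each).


Convert: A = 47.3 cm^2 = 0.00473 m^2, W = 4.58 mJ = 0.00458 J
Cleaving exposes two faces of area A, so total new surface = 2*A and gamma = W / (2*A)
gamma = 0.00458 / (2 * 0.00473)
gamma = 0.484 J/m^2

0.484


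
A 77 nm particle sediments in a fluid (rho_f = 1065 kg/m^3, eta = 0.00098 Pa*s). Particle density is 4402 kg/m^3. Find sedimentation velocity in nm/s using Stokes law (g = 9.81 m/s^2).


Radius R = 77/2 nm = 3.85e-08 m
Density difference = 4402 - 1065 = 3337 kg/m^3
v = 2 * R^2 * (rho_p - rho_f) * g / (9 * eta)
v = 2 * (3.85e-08)^2 * 3337 * 9.81 / (9 * 0.00098)
v = 1.10029e-08 m/s = 11.0029 nm/s

11.0029


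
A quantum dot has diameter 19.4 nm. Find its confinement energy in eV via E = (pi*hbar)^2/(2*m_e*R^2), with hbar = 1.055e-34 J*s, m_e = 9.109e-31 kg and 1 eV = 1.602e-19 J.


Radius R = 19.4/2 = 9.7 nm = 9.7e-09 m
E = (pi * 1.055e-34)^2 / (2 * 9.109e-31 * (9.7e-09)^2)
E(J) = 6.40856e-22
E = E(J) / 1.602e-19 = 0.004 eV

0.004


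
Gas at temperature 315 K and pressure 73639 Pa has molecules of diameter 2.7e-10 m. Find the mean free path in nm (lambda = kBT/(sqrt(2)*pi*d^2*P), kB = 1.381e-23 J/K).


Mean free path: lambda = kB*T / (sqrt(2) * pi * d^2 * P)
lambda = 1.381e-23 * 315 / (sqrt(2) * pi * (2.7e-10)^2 * 73639)
lambda = 1.82391e-07 m
lambda = 182.39 nm

182.39


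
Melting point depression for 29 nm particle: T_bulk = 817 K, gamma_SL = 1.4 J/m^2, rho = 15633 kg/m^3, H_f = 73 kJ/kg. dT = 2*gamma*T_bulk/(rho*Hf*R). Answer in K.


Radius R = 29/2 = 14.5 nm = 1.45e-08 m
Convert H_f = 73 kJ/kg = 73000 J/kg
dT = 2 * gamma_SL * T_bulk / (rho * H_f * R)
dT = 2 * 1.4 * 817 / (15633 * 73000 * 1.45e-08)
dT = 138.2 K

138.2


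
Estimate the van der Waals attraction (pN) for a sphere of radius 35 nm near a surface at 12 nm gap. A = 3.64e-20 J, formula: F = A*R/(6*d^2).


Convert to SI: R = 35 nm = 3.5e-08 m, d = 12 nm = 1.2e-08 m
F = A * R / (6 * d^2)
F = 3.64e-20 * 3.5e-08 / (6 * (1.2e-08)^2)
F = 1.47454e-12 N = 1.475 pN

1.475


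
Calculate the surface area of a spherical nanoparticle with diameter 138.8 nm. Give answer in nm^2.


Radius r = 138.8/2 = 69.4 nm
Surface area SA = 4 * pi * r^2
SA = 4 * pi * (69.4)^2
SA = 60524.16 nm^2

60524.16


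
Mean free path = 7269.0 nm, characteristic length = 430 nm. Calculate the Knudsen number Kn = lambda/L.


Knudsen number Kn = lambda / L
Kn = 7269.0 / 430
Kn = 16.9047

16.9047


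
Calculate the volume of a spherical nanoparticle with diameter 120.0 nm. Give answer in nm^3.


Radius r = 120.0/2 = 60 nm
Volume V = (4/3) * pi * r^3
V = (4/3) * pi * (60)^3
V = 904778.68 nm^3

904778.68


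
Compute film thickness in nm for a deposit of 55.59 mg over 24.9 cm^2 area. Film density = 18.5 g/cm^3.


Convert: m = 55.59 mg = 5.5590e-05 kg, A = 24.9 cm^2 = 2.4900e-03 m^2, rho = 18.5 g/cm^3 = 18500 kg/m^3
t = m / (A * rho)
t = 5.5590e-05 / (2.4900e-03 * 18500)
t = 1.2068e-06 m = 1206.8 nm

1206.8


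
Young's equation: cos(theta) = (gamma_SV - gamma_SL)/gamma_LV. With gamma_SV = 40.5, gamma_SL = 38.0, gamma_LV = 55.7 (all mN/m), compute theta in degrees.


cos(theta) = (gamma_SV - gamma_SL) / gamma_LV
cos(theta) = (40.5 - 38.0) / 55.7
cos(theta) = 0.044883
theta = arccos(0.044883) = 87.43 degrees

87.43


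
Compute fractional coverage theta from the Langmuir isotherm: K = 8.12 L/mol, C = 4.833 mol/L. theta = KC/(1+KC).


Langmuir isotherm: theta = K*C / (1 + K*C)
K*C = 8.12 * 4.833 = 39.24396
theta = 39.24396 / (1 + 39.24396) = 39.24396 / 40.24396
theta = 0.9752

0.9752


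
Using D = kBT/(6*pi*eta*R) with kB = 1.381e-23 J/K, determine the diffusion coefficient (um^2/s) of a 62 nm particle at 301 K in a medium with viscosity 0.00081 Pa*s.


Radius R = 62/2 = 31 nm = 3.1e-08 m
D = kB*T / (6*pi*eta*R)
D = 1.381e-23 * 301 / (6 * pi * 0.00081 * 3.1e-08)
D = 8.78238e-12 m^2/s = 8.782 um^2/s

8.782


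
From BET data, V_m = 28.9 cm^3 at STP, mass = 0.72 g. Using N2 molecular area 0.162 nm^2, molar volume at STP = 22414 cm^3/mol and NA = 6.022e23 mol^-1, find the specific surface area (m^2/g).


Number of moles in monolayer = V_m / 22414 = 28.9 / 22414 = 0.00128937
Number of molecules = moles * NA = 0.00128937 * 6.022e23
SA = molecules * sigma / mass
SA = (28.9 / 22414) * 6.022e23 * 0.162e-18 / 0.72
SA = 174.7 m^2/g

174.7


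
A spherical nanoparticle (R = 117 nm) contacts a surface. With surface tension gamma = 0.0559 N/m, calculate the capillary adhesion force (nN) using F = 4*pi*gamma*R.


Convert radius: R = 117 nm = 1.17e-07 m
F = 4 * pi * gamma * R
F = 4 * pi * 0.0559 * 1.17e-07
F = 8.21878e-08 N = 82.1878 nN

82.1878


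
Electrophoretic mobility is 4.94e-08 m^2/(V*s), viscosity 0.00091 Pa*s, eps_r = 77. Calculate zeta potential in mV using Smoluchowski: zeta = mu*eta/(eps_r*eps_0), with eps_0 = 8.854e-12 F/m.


Smoluchowski equation: zeta = mu * eta / (eps_r * eps_0)
zeta = 4.94e-08 * 0.00091 / (77 * 8.854e-12)
zeta = 0.065938 V = 65.94 mV

65.94


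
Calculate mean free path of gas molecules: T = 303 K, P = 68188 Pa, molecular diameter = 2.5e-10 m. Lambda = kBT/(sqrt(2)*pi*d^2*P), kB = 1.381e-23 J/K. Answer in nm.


Mean free path: lambda = kB*T / (sqrt(2) * pi * d^2 * P)
lambda = 1.381e-23 * 303 / (sqrt(2) * pi * (2.5e-10)^2 * 68188)
lambda = 2.20996e-07 m
lambda = 221.0 nm

221.0


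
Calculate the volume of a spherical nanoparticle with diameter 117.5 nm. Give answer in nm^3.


Radius r = 117.5/2 = 58.75 nm
Volume V = (4/3) * pi * r^3
V = (4/3) * pi * (58.75)^3
V = 849399.93 nm^3

849399.93


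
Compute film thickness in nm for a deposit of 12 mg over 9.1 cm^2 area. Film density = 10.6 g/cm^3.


Convert: m = 12 mg = 1.2000e-05 kg, A = 9.1 cm^2 = 9.1000e-04 m^2, rho = 10.6 g/cm^3 = 10600 kg/m^3
t = m / (A * rho)
t = 1.2000e-05 / (9.1000e-04 * 10600)
t = 1.2440e-06 m = 1244.0 nm

1244.0


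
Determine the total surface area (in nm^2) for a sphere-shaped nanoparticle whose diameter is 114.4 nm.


Radius r = 114.4/2 = 57.2 nm
Surface area SA = 4 * pi * r^2
SA = 4 * pi * (57.2)^2
SA = 41115.15 nm^2

41115.15


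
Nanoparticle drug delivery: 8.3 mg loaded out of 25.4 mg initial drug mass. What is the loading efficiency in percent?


Drug loading efficiency = (drug loaded / drug initial) * 100
DLE = 8.3 / 25.4 * 100
DLE = 0.3268 * 100
DLE = 32.68%

32.68


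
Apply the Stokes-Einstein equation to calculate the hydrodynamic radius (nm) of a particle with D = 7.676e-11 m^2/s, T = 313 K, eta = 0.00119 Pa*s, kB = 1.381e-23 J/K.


Stokes-Einstein: R = kB*T / (6*pi*eta*D)
R = 1.381e-23 * 313 / (6 * pi * 0.00119 * 7.676e-11)
R = 2.51047e-09 m = 2.51 nm

2.51


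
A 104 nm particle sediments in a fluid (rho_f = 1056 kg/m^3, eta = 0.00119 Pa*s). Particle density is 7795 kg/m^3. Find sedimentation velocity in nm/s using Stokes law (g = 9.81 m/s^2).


Radius R = 104/2 nm = 5.2e-08 m
Density difference = 7795 - 1056 = 6739 kg/m^3
v = 2 * R^2 * (rho_p - rho_f) * g / (9 * eta)
v = 2 * (5.2e-08)^2 * 6739 * 9.81 / (9 * 0.00119)
v = 3.33819e-08 m/s = 33.3819 nm/s

33.3819


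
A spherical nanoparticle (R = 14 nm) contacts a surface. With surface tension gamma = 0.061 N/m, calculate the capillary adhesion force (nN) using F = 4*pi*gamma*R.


Convert radius: R = 14 nm = 1.4e-08 m
F = 4 * pi * gamma * R
F = 4 * pi * 0.061 * 1.4e-08
F = 1.07317e-08 N = 10.7317 nN

10.7317


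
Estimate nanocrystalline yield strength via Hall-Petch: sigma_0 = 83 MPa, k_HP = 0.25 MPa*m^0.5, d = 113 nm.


d = 113 nm = 1.13e-07 m
sqrt(d) = 0.0003361547
Hall-Petch contribution = k / sqrt(d) = 0.25 / 0.0003361547 = 743.7 MPa
sigma = sigma_0 + k/sqrt(d) = 83 + 743.7 = 826.7 MPa

826.7


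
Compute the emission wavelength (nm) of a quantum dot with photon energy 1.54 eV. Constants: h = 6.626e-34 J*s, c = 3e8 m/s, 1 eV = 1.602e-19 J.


Convert energy: E = 1.54 eV = 1.54 * 1.602e-19 = 2.46708e-19 J
lambda = h*c / E = 6.626e-34 * 3e8 / 2.46708e-19
lambda = 8.0573e-07 m = 805.7 nm

805.7


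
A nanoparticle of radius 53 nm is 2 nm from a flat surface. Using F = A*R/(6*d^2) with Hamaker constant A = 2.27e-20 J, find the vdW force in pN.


Convert to SI: R = 53 nm = 5.3e-08 m, d = 2 nm = 2e-09 m
F = A * R / (6 * d^2)
F = 2.27e-20 * 5.3e-08 / (6 * (2e-09)^2)
F = 5.01292e-11 N = 50.129 pN

50.129


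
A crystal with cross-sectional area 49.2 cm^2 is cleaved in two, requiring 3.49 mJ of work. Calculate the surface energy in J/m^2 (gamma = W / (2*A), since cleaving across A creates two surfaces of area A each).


Convert: A = 49.2 cm^2 = 0.00492 m^2, W = 3.49 mJ = 0.00349 J
Cleaving exposes two faces of area A, so total new surface = 2*A and gamma = W / (2*A)
gamma = 0.00349 / (2 * 0.00492)
gamma = 0.355 J/m^2

0.355


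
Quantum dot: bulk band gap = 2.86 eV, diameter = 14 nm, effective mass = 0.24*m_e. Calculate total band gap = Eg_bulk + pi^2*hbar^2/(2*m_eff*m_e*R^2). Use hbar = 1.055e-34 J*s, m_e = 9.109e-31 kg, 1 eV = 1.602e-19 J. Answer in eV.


Radius R = 14/2 nm = 7e-09 m
Confinement energy dE = pi^2 * hbar^2 / (2 * m_eff * m_e * R^2)
dE = pi^2 * (1.055e-34)^2 / (2 * 0.24 * 9.109e-31 * (7e-09)^2) J, divided by 1.602e-19 J/eV
dE = 0.032 eV
Total band gap = E_g(bulk) + dE = 2.86 + 0.032 = 2.892 eV

2.892


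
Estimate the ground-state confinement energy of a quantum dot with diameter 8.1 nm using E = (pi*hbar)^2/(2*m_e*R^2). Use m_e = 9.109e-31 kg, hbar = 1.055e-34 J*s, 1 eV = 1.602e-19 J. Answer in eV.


Radius R = 8.1/2 = 4.05 nm = 4.05e-09 m
E = (pi * 1.055e-34)^2 / (2 * 9.109e-31 * (4.05e-09)^2)
E(J) = 3.67616e-21
E = E(J) / 1.602e-19 = 0.0229 eV

0.0229


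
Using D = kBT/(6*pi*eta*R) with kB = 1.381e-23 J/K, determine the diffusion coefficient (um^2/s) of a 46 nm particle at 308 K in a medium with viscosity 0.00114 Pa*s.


Radius R = 46/2 = 23 nm = 2.3e-08 m
D = kB*T / (6*pi*eta*R)
D = 1.381e-23 * 308 / (6 * pi * 0.00114 * 2.3e-08)
D = 8.60618e-12 m^2/s = 8.606 um^2/s

8.606


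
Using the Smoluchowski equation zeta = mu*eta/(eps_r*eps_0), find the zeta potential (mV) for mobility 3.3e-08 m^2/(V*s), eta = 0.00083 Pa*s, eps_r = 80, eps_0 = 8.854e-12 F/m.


Smoluchowski equation: zeta = mu * eta / (eps_r * eps_0)
zeta = 3.3e-08 * 0.00083 / (80 * 8.854e-12)
zeta = 0.038669 V = 38.67 mV

38.67


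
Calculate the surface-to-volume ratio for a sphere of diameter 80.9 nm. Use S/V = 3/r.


Radius r = 80.9/2 = 40.45 nm
S/V = 3 / r = 3 / 40.45
S/V = 0.0742 nm^-1

0.0742


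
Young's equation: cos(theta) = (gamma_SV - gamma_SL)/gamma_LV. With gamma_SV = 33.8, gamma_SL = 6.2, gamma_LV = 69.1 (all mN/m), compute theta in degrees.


cos(theta) = (gamma_SV - gamma_SL) / gamma_LV
cos(theta) = (33.8 - 6.2) / 69.1
cos(theta) = 0.399421
theta = arccos(0.399421) = 66.46 degrees

66.46


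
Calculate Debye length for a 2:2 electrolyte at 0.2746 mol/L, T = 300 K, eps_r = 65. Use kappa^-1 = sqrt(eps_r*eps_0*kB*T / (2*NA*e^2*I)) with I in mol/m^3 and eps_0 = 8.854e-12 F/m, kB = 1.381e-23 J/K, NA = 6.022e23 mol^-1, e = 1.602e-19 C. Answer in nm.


Ionic strength I = 0.2746 * 2^2 * 1000 = 1098.4 mol/m^3
kappa^-1 = sqrt(65 * 8.854e-12 * 1.381e-23 * 300 / (2 * 6.022e23 * (1.602e-19)^2 * 1098.4))
kappa^-1 = 0.265 nm

0.265


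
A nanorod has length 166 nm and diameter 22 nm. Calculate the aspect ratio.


Aspect ratio AR = length / diameter
AR = 166 / 22
AR = 7.55

7.55


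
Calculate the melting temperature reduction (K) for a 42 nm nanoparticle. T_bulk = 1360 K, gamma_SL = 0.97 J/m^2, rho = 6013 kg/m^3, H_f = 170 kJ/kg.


Radius R = 42/2 = 21 nm = 2.1e-08 m
Convert H_f = 170 kJ/kg = 170000 J/kg
dT = 2 * gamma_SL * T_bulk / (rho * H_f * R)
dT = 2 * 0.97 * 1360 / (6013 * 170000 * 2.1e-08)
dT = 122.9 K

122.9


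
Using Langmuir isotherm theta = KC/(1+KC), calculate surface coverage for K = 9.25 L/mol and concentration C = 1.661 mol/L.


Langmuir isotherm: theta = K*C / (1 + K*C)
K*C = 9.25 * 1.661 = 15.36425
theta = 15.36425 / (1 + 15.36425) = 15.36425 / 16.36425
theta = 0.9389

0.9389


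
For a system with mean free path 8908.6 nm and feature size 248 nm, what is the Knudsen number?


Knudsen number Kn = lambda / L
Kn = 8908.6 / 248
Kn = 35.9218

35.9218


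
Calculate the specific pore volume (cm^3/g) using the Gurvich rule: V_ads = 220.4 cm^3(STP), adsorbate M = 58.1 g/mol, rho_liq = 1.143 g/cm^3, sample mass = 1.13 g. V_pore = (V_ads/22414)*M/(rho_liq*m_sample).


Moles adsorbed n = V_ads / 22414 = 220.4 / 22414 = 9.833140e-03 mol
Liquid volume V_liq = n * M / rho_liq = 9.833140e-03 * 58.1 / 1.143 = 0.49983 cm^3
Specific pore volume V_pore = V_liq / m_sample = 0.49983 / 1.13
V_pore = 0.4423 cm^3/g

0.4423


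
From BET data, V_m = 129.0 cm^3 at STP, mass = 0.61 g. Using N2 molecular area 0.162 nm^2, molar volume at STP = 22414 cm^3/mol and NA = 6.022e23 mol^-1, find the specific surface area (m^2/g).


Number of moles in monolayer = V_m / 22414 = 129.0 / 22414 = 0.00575533
Number of molecules = moles * NA = 0.00575533 * 6.022e23
SA = molecules * sigma / mass
SA = (129.0 / 22414) * 6.022e23 * 0.162e-18 / 0.61
SA = 920.4 m^2/g

920.4


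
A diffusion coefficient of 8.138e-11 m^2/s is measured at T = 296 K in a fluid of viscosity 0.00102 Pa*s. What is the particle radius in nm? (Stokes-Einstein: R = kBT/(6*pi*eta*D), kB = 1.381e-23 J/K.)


Stokes-Einstein: R = kB*T / (6*pi*eta*D)
R = 1.381e-23 * 296 / (6 * pi * 0.00102 * 8.138e-11)
R = 2.61256e-09 m = 2.61 nm

2.61


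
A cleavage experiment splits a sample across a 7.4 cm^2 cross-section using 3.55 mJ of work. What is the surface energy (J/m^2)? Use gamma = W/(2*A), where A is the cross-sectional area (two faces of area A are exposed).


Convert: A = 7.4 cm^2 = 0.00074 m^2, W = 3.55 mJ = 0.00355 J
Cleaving exposes two faces of area A, so total new surface = 2*A and gamma = W / (2*A)
gamma = 0.00355 / (2 * 0.00074)
gamma = 2.399 J/m^2

2.399


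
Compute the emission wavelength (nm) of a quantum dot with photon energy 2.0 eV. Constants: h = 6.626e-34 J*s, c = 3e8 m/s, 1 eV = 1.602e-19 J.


Convert energy: E = 2.0 eV = 2.0 * 1.602e-19 = 3.204e-19 J
lambda = h*c / E = 6.626e-34 * 3e8 / 3.204e-19
lambda = 6.20412e-07 m = 620.4 nm

620.4


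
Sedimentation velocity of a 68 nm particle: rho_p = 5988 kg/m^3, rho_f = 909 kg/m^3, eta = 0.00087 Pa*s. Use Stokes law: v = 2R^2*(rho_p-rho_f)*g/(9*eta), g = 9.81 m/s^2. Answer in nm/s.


Radius R = 68/2 nm = 3.4e-08 m
Density difference = 5988 - 909 = 5079 kg/m^3
v = 2 * R^2 * (rho_p - rho_f) * g / (9 * eta)
v = 2 * (3.4e-08)^2 * 5079 * 9.81 / (9 * 0.00087)
v = 1.47121e-08 m/s = 14.7121 nm/s

14.7121


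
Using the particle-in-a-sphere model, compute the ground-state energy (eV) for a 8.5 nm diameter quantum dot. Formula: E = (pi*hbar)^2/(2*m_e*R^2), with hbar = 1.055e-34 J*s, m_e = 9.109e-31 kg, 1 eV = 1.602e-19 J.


Radius R = 8.5/2 = 4.25 nm = 4.25e-09 m
E = (pi * 1.055e-34)^2 / (2 * 9.109e-31 * (4.25e-09)^2)
E(J) = 3.33831e-21
E = E(J) / 1.602e-19 = 0.0208 eV

0.0208


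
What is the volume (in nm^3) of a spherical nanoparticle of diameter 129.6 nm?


Radius r = 129.6/2 = 64.8 nm
Volume V = (4/3) * pi * r^3
V = (4/3) * pi * (64.8)^3
V = 1139760.57 nm^3

1139760.57


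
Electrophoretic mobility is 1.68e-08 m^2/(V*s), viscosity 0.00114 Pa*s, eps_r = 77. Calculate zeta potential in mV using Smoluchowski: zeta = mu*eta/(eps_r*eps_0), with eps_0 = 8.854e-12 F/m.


Smoluchowski equation: zeta = mu * eta / (eps_r * eps_0)
zeta = 1.68e-08 * 0.00114 / (77 * 8.854e-12)
zeta = 0.028092 V = 28.09 mV

28.09


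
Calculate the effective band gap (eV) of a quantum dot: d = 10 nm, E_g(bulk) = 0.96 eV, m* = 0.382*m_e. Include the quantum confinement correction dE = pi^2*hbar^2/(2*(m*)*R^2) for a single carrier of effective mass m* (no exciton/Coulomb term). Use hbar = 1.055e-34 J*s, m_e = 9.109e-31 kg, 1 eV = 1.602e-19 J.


Radius R = 10/2 nm = 5e-09 m
Confinement energy dE = pi^2 * hbar^2 / (2 * m_eff * m_e * R^2)
dE = pi^2 * (1.055e-34)^2 / (2 * 0.382 * 9.109e-31 * (5e-09)^2) J, divided by 1.602e-19 J/eV
dE = 0.0394 eV
Total band gap = E_g(bulk) + dE = 0.96 + 0.0394 = 0.9994 eV

0.9994


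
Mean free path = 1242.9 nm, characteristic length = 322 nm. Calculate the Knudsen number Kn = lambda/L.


Knudsen number Kn = lambda / L
Kn = 1242.9 / 322
Kn = 3.8599

3.8599


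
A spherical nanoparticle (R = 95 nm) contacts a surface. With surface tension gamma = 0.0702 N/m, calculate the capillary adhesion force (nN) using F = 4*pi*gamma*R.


Convert radius: R = 95 nm = 9.5e-08 m
F = 4 * pi * gamma * R
F = 4 * pi * 0.0702 * 9.5e-08
F = 8.38051e-08 N = 83.8051 nN

83.8051


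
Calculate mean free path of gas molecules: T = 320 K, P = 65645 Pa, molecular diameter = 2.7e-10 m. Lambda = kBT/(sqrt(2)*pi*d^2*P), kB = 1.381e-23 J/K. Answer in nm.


Mean free path: lambda = kB*T / (sqrt(2) * pi * d^2 * P)
lambda = 1.381e-23 * 320 / (sqrt(2) * pi * (2.7e-10)^2 * 65645)
lambda = 2.0785e-07 m
lambda = 207.85 nm

207.85


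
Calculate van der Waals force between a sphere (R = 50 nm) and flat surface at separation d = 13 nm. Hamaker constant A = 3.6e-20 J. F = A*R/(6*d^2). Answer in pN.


Convert to SI: R = 50 nm = 5e-08 m, d = 13 nm = 1.3e-08 m
F = A * R / (6 * d^2)
F = 3.6e-20 * 5e-08 / (6 * (1.3e-08)^2)
F = 1.77515e-12 N = 1.775 pN

1.775


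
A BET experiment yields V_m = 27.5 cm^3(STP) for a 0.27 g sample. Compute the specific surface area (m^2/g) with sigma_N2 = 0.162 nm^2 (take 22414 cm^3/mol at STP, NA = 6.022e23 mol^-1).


Number of moles in monolayer = V_m / 22414 = 27.5 / 22414 = 0.00122691
Number of molecules = moles * NA = 0.00122691 * 6.022e23
SA = molecules * sigma / mass
SA = (27.5 / 22414) * 6.022e23 * 0.162e-18 / 0.27
SA = 443.3 m^2/g

443.3


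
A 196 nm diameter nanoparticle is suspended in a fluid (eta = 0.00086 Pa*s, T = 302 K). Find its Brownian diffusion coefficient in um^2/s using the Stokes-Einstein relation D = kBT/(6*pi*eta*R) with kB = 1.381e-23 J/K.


Radius R = 196/2 = 98 nm = 9.8e-08 m
D = kB*T / (6*pi*eta*R)
D = 1.381e-23 * 302 / (6 * pi * 0.00086 * 9.8e-08)
D = 2.62528e-12 m^2/s = 2.625 um^2/s

2.625


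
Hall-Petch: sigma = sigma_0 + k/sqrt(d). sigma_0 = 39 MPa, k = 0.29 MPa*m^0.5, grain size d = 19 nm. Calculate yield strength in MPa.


d = 19 nm = 1.9e-08 m
sqrt(d) = 0.0001378405
Hall-Petch contribution = k / sqrt(d) = 0.29 / 0.0001378405 = 2103.9 MPa
sigma = sigma_0 + k/sqrt(d) = 39 + 2103.9 = 2142.9 MPa

2142.9


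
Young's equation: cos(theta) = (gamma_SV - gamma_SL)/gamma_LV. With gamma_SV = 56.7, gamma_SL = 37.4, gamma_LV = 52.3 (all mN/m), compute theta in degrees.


cos(theta) = (gamma_SV - gamma_SL) / gamma_LV
cos(theta) = (56.7 - 37.4) / 52.3
cos(theta) = 0.369025
theta = arccos(0.369025) = 68.34 degrees

68.34


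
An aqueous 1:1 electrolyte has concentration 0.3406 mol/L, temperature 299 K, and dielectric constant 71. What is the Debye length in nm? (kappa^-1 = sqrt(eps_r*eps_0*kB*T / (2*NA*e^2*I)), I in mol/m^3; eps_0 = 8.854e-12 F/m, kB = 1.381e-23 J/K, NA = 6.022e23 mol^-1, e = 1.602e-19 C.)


Ionic strength I = 0.3406 * 1^2 * 1000 = 340.6 mol/m^3
kappa^-1 = sqrt(71 * 8.854e-12 * 1.381e-23 * 299 / (2 * 6.022e23 * (1.602e-19)^2 * 340.6))
kappa^-1 = 0.497 nm

0.497


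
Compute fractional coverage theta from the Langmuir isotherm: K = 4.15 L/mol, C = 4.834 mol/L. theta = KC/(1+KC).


Langmuir isotherm: theta = K*C / (1 + K*C)
K*C = 4.15 * 4.834 = 20.0611
theta = 20.0611 / (1 + 20.0611) = 20.0611 / 21.0611
theta = 0.9525

0.9525


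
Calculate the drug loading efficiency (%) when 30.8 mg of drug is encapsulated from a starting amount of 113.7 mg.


Drug loading efficiency = (drug loaded / drug initial) * 100
DLE = 30.8 / 113.7 * 100
DLE = 0.2709 * 100
DLE = 27.09%

27.09


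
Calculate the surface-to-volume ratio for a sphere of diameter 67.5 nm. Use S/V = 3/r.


Radius r = 67.5/2 = 33.75 nm
S/V = 3 / r = 3 / 33.75
S/V = 0.0889 nm^-1

0.0889


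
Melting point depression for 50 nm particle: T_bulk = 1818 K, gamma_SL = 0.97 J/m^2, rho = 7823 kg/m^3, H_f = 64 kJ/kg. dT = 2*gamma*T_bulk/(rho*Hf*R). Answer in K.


Radius R = 50/2 = 25 nm = 2.5e-08 m
Convert H_f = 64 kJ/kg = 64000 J/kg
dT = 2 * gamma_SL * T_bulk / (rho * H_f * R)
dT = 2 * 0.97 * 1818 / (7823 * 64000 * 2.5e-08)
dT = 281.8 K

281.8


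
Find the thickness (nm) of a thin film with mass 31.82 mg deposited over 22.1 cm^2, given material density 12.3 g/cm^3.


Convert: m = 31.82 mg = 3.1820e-05 kg, A = 22.1 cm^2 = 2.2100e-03 m^2, rho = 12.3 g/cm^3 = 12300 kg/m^3
t = m / (A * rho)
t = 3.1820e-05 / (2.2100e-03 * 12300)
t = 1.1706e-06 m = 1170.6 nm

1170.6


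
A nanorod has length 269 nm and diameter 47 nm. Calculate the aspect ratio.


Aspect ratio AR = length / diameter
AR = 269 / 47
AR = 5.72

5.72


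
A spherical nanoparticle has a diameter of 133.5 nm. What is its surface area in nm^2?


Radius r = 133.5/2 = 66.75 nm
Surface area SA = 4 * pi * r^2
SA = 4 * pi * (66.75)^2
SA = 55990.25 nm^2

55990.25


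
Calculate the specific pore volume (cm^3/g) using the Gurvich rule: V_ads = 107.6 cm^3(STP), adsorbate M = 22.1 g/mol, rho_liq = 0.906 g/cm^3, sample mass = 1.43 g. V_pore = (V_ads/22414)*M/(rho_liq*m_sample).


Moles adsorbed n = V_ads / 22414 = 107.6 / 22414 = 4.800571e-03 mol
Liquid volume V_liq = n * M / rho_liq = 4.800571e-03 * 22.1 / 0.906 = 0.11710 cm^3
Specific pore volume V_pore = V_liq / m_sample = 0.11710 / 1.43
V_pore = 0.0819 cm^3/g

0.0819
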